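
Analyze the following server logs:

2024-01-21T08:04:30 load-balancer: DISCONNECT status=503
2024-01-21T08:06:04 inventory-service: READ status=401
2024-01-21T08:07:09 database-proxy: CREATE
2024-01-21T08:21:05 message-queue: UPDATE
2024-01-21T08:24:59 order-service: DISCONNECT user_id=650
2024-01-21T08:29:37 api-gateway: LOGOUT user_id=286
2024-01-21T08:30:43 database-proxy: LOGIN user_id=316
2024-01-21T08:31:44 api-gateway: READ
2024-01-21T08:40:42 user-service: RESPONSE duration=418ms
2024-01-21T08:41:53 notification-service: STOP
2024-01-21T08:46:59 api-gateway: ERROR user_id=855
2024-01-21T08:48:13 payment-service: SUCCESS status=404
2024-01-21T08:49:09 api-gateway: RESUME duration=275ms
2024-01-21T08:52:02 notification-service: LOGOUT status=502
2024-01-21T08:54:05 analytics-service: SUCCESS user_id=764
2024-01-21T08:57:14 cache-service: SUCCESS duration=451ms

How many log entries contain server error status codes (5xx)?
2

To find matching entries:

1. Pattern to match: server error status codes (5xx)
2. Scan each log entry for the pattern
3. Count matches: 2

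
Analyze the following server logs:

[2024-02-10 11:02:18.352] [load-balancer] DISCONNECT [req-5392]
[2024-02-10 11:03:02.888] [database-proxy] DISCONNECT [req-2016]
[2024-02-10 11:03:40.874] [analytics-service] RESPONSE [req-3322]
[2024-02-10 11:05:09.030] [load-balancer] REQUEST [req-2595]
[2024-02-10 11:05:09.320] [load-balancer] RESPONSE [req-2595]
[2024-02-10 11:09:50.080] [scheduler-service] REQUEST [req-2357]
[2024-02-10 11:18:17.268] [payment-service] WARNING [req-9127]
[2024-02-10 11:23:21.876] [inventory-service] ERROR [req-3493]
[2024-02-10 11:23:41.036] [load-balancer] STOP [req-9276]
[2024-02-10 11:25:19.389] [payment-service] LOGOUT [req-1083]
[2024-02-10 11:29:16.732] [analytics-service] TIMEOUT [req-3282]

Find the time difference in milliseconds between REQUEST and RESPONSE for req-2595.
290

To calculate latency:

1. Find REQUEST with id req-2595: 2024-02-10 11:05:09.030
2. Find RESPONSE with id req-2595: 2024-02-10 11:05:09.320
3. Latency: 2024-02-10 11:05:09.320 - 2024-02-10 11:05:09.030 = 290ms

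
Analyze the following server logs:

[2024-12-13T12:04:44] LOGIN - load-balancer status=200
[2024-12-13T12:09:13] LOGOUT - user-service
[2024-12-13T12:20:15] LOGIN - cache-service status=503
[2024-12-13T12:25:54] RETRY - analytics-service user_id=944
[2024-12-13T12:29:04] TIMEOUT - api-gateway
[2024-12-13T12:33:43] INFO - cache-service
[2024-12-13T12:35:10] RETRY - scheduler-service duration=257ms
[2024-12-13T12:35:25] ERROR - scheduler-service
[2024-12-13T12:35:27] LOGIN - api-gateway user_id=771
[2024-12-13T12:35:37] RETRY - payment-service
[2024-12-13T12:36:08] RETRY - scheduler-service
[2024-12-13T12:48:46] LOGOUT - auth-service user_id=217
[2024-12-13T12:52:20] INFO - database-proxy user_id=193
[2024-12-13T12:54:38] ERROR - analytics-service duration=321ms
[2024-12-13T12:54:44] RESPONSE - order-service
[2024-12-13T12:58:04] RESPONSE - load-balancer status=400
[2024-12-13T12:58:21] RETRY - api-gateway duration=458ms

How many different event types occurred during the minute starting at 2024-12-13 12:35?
3

To count unique event types:

1. Filter events in the minute starting at 2024-12-13 12:35
2. Extract event types from matching entries
3. Count unique types: 3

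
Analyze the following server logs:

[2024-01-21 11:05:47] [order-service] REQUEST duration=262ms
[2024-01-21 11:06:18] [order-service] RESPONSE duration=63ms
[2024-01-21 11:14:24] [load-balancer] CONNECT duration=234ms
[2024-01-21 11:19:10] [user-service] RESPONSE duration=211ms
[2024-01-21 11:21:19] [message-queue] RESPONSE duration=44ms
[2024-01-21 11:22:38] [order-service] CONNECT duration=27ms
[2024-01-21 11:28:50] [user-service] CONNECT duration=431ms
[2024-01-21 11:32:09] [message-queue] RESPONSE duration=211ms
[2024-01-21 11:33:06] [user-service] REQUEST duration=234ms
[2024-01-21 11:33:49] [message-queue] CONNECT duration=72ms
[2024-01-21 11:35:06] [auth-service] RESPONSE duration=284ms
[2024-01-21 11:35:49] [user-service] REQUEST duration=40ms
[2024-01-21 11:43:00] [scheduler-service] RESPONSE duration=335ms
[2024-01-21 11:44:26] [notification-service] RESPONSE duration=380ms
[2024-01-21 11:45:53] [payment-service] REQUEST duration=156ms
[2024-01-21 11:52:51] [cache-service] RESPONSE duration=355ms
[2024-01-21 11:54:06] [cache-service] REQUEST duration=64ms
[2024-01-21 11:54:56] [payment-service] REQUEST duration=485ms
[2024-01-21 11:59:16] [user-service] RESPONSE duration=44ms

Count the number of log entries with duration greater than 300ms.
5

To count timeouts:

1. Threshold: 300ms
2. Extract duration from each log entry
3. Count entries where duration > 300
4. Timeout count: 5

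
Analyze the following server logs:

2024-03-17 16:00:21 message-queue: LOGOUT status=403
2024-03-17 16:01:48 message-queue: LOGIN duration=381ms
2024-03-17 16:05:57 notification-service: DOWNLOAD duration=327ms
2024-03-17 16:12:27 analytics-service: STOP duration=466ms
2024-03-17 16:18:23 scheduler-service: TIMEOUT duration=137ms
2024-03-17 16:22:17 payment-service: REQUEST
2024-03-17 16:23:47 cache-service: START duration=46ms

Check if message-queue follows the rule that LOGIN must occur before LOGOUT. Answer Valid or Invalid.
Invalid

To validate ordering:

1. Required order: LOGIN → LOGOUT
2. Rule: LOGIN must occur before LOGOUT
3. Check actual order of events for message-queue
4. Result: Invalid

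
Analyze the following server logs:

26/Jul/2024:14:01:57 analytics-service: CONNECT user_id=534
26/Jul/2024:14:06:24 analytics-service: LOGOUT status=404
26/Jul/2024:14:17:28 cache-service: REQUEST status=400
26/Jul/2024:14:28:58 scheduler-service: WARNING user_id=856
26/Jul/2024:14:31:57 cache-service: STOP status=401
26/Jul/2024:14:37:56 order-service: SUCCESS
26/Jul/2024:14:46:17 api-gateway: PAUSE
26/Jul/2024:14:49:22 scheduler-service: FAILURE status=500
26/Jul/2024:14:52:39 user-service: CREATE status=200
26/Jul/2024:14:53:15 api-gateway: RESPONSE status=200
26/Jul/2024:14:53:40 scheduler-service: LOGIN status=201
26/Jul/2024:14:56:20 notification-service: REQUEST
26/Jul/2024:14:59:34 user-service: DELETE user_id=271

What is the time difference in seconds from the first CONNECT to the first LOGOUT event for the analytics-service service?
267

To find the time between events:

1. Locate the first CONNECT event for analytics-service: 26/Jul/2024:14:01:57
2. Locate the first LOGOUT event for analytics-service: 26/Jul/2024:14:06:24
3. Calculate the difference: 26/Jul/2024:14:06:24 - 26/Jul/2024:14:01:57 = 267 seconds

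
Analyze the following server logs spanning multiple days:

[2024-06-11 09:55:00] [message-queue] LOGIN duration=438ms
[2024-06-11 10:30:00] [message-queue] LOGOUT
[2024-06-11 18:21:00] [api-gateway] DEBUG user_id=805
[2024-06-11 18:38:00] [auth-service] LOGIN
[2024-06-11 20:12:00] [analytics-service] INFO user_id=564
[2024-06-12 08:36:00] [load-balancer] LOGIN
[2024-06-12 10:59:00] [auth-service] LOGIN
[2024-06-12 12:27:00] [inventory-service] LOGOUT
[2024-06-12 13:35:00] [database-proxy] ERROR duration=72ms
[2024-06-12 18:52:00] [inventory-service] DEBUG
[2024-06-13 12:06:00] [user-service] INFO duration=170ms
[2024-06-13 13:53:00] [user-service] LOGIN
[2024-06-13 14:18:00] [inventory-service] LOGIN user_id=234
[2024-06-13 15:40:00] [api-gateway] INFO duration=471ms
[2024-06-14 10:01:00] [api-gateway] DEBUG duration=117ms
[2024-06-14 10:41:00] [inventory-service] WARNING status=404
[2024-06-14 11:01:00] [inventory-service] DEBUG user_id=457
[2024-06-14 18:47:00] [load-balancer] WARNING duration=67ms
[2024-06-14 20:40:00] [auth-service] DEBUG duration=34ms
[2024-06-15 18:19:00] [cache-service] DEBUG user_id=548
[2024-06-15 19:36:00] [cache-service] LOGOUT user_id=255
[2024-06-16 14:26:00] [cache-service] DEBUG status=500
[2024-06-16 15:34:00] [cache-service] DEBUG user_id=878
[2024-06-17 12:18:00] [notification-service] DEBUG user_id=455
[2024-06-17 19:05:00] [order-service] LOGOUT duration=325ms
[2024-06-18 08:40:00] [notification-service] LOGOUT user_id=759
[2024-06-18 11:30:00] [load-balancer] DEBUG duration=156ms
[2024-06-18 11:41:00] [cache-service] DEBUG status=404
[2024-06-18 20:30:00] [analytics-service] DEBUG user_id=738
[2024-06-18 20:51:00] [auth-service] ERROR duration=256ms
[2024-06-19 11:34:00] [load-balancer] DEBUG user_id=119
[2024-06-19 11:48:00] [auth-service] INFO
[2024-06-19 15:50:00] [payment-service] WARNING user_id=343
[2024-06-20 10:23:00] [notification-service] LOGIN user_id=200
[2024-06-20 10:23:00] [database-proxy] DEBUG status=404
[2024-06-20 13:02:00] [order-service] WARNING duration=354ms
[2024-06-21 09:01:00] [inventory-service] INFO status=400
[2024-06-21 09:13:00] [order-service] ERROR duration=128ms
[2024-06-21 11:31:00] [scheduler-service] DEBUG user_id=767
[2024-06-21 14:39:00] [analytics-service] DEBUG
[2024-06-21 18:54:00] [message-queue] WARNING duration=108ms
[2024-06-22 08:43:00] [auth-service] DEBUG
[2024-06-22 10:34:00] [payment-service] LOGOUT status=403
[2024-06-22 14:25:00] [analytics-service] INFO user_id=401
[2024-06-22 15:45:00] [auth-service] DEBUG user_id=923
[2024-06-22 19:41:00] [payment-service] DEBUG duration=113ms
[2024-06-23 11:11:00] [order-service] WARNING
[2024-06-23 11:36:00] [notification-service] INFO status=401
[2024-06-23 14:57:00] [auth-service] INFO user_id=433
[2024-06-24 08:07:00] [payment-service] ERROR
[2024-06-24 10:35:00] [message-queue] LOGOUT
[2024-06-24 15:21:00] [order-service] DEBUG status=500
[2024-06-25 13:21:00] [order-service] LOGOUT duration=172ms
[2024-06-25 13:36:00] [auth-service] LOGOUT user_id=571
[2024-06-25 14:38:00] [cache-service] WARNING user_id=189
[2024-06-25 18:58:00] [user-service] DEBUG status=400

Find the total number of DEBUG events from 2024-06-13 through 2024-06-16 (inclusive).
6

To filter by date range:

1. Date range: 2024-06-13 through 2024-06-16, both dates inclusive
2. Filter for DEBUG events whose date falls in this range
3. Count matching events: 6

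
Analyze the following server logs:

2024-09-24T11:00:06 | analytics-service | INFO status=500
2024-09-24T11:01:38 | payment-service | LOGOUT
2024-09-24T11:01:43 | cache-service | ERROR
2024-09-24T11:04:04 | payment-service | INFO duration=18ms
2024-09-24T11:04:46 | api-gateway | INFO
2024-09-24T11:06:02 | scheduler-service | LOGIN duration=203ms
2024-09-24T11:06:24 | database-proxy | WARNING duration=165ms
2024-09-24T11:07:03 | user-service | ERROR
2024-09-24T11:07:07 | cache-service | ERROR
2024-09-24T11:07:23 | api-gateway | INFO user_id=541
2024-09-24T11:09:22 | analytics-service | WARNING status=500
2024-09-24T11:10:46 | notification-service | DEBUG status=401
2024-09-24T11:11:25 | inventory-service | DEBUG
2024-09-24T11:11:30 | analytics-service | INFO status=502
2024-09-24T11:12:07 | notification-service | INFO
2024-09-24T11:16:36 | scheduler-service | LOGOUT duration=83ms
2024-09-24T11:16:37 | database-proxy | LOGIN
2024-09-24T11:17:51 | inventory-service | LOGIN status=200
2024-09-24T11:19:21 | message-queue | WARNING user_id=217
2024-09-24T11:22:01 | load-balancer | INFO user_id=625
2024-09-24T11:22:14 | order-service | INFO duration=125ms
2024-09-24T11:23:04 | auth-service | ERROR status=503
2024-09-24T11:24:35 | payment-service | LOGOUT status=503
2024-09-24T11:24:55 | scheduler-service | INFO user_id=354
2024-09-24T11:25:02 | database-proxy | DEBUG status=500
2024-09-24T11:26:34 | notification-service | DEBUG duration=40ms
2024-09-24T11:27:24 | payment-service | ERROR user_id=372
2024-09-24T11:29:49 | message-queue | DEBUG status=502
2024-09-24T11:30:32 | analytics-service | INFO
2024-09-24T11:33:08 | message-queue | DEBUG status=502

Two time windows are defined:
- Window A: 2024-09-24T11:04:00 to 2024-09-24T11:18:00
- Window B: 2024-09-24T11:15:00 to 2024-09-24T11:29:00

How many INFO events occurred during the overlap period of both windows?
0

To find overlap events:

1. Window A: 2024-09-24T11:04:00 to 2024-09-24T11:18:00
2. Window B: 2024-09-24T11:15:00 to 2024-09-24T11:29:00
3. Overlap period: 2024-09-24T11:15:00 to 2024-09-24T11:18:00
4. Count INFO events in overlap: 0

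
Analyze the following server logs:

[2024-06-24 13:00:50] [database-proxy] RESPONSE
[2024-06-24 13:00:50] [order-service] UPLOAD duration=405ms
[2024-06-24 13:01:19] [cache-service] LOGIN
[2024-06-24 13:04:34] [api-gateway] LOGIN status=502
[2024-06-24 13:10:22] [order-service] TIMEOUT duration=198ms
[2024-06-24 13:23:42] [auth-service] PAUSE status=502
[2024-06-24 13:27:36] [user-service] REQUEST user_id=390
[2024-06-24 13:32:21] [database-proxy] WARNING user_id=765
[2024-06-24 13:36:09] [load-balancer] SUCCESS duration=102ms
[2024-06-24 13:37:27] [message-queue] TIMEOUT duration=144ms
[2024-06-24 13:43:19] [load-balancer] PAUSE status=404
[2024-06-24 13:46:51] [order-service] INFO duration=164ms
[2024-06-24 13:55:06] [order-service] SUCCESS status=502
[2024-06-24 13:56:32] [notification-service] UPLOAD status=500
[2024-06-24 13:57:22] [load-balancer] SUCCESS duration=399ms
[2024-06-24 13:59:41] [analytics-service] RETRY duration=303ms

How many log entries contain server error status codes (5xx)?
4

To find matching entries:

1. Pattern to match: server error status codes (5xx)
2. Scan each log entry for the pattern
3. Count matches: 4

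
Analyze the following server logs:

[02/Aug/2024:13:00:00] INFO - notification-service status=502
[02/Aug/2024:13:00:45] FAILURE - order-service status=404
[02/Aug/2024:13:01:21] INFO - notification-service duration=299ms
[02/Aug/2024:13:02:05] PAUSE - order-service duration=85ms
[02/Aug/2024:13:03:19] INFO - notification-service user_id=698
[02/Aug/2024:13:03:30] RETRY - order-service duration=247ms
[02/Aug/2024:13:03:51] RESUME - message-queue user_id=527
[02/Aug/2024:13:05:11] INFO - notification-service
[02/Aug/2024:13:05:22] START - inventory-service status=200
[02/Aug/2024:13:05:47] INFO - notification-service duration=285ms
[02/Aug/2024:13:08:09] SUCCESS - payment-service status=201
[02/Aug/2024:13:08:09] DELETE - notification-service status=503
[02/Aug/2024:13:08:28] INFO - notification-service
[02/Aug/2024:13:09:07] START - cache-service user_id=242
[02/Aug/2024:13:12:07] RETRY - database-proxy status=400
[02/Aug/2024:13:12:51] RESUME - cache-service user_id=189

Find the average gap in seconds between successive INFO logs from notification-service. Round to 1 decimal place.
101.6

To calculate average interval:

1. Find all INFO events for notification-service in order
2. Calculate time gaps between consecutive events
3. Compute mean of gaps: 508 / 5 = 101.6 seconds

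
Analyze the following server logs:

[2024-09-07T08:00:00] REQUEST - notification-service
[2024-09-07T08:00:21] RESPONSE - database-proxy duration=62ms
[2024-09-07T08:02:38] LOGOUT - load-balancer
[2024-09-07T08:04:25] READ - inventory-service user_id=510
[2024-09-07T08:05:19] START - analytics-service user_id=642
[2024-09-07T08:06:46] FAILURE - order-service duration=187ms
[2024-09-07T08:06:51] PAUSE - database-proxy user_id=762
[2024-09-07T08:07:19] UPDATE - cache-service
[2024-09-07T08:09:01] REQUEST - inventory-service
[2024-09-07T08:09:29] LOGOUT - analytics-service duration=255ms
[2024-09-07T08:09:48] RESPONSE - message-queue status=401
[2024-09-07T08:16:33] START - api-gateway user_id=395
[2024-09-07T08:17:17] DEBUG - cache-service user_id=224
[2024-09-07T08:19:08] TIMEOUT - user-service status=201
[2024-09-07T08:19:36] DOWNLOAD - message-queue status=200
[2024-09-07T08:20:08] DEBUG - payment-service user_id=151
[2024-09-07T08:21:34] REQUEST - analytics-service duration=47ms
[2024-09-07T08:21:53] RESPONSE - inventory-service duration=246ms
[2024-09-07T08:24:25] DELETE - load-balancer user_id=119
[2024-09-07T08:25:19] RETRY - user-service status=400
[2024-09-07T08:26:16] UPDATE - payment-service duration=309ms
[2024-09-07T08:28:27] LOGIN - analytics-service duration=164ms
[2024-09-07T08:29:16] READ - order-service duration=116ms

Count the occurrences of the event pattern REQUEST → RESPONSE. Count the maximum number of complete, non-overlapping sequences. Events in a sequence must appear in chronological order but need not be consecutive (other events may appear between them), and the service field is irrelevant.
3

To count sequences:

1. Look for pattern: REQUEST → RESPONSE
2. Greedily scan the log in chronological order, matching each sequence element in turn (ignoring service)
3. Each time the full pattern completes, increment the count and restart matching from the next event
4. Complete non-overlapping sequences found: 3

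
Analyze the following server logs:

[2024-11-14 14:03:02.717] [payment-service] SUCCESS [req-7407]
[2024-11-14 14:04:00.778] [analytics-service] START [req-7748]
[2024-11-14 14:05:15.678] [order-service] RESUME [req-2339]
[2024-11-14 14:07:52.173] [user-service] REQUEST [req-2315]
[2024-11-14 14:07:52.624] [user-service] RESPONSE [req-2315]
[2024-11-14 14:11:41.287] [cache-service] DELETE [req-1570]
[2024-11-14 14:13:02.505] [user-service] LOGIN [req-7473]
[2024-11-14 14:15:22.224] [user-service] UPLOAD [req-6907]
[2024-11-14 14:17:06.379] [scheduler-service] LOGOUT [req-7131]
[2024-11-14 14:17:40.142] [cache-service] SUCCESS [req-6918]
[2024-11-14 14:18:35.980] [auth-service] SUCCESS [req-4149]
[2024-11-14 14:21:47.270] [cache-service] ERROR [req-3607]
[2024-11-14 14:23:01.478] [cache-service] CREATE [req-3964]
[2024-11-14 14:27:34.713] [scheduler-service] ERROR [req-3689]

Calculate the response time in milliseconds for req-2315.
451

To calculate latency:

1. Find REQUEST with id req-2315: 2024-11-14 14:07:52.173
2. Find RESPONSE with id req-2315: 2024-11-14 14:07:52.624
3. Latency: 2024-11-14 14:07:52.624 - 2024-11-14 14:07:52.173 = 451ms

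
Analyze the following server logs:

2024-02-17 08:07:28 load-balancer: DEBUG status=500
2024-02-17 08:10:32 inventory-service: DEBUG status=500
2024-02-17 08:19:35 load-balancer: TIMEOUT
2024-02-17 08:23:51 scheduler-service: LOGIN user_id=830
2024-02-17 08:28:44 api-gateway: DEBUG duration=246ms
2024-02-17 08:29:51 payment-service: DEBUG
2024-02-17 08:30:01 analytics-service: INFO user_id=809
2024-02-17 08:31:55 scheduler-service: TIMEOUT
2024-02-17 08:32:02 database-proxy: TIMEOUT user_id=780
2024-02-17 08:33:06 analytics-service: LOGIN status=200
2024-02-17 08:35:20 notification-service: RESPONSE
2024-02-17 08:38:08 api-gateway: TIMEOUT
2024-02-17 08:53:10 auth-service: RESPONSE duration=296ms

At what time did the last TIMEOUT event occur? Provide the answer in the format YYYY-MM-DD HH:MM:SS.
2024-02-17 08:38:08

To find the last event:

1. Filter for all TIMEOUT events
2. Sort by timestamp
3. Select the last one
4. Timestamp: 2024-02-17 08:38:08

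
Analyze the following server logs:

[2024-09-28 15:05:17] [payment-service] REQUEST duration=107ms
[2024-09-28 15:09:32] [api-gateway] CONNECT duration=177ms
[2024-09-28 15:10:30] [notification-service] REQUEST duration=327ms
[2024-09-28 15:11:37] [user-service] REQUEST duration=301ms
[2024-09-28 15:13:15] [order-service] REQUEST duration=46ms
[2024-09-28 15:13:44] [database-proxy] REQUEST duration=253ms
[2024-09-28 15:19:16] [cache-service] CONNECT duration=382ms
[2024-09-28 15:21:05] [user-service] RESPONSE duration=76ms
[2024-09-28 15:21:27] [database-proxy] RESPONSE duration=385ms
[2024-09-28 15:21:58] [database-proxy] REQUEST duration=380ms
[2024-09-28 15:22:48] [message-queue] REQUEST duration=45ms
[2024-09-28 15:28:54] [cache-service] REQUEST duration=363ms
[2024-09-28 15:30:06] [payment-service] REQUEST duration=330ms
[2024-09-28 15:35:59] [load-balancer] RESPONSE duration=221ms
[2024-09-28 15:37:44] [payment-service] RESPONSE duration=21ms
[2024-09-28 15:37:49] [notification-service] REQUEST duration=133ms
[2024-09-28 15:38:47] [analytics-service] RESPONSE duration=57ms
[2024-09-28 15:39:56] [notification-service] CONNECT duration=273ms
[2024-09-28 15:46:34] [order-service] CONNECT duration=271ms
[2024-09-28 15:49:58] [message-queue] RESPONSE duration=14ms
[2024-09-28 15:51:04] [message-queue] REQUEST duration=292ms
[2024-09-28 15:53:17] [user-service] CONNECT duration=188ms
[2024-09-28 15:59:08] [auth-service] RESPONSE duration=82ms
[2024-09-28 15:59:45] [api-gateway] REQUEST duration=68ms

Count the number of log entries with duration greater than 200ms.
12

To count timeouts:

1. Threshold: 200ms
2. Extract duration from each log entry
3. Count entries where duration > 200
4. Timeout count: 12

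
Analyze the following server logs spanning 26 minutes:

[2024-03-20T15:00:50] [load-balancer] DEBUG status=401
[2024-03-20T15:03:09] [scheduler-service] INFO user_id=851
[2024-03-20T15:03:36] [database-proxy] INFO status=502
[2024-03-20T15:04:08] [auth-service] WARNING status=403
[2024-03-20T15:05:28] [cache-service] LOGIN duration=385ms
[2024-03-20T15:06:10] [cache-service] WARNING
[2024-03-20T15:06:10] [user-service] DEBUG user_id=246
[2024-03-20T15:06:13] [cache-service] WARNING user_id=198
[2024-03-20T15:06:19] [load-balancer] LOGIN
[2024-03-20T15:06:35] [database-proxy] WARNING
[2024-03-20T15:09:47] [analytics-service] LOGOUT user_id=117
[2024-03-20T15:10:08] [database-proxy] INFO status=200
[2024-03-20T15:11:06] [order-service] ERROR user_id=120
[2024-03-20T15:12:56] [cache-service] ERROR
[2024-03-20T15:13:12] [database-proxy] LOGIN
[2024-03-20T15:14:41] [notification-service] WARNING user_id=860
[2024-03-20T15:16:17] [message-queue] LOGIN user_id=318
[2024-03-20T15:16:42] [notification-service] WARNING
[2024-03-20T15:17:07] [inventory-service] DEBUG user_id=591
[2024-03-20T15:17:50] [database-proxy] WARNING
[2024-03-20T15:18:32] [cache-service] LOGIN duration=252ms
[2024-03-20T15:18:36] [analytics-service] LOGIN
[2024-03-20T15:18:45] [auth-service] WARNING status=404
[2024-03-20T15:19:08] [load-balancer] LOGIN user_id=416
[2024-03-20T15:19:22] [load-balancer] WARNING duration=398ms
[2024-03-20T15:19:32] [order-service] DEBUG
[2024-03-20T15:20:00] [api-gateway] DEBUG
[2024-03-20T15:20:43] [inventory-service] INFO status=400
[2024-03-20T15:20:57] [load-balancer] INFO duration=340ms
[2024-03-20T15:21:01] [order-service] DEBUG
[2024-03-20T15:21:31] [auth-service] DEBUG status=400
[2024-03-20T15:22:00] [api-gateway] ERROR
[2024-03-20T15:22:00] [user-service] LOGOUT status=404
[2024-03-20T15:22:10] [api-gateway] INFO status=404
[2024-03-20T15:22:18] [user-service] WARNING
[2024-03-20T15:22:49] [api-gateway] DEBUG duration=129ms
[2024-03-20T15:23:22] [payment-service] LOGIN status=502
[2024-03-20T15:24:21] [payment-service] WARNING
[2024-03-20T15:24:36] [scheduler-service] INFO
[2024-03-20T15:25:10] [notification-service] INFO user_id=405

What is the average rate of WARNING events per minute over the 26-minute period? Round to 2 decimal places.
0.42

To calculate the rate:

1. Count total WARNING events: 11
2. Total time period: 26 minutes
3. Rate = 11 / 26 = 0.42 events per minute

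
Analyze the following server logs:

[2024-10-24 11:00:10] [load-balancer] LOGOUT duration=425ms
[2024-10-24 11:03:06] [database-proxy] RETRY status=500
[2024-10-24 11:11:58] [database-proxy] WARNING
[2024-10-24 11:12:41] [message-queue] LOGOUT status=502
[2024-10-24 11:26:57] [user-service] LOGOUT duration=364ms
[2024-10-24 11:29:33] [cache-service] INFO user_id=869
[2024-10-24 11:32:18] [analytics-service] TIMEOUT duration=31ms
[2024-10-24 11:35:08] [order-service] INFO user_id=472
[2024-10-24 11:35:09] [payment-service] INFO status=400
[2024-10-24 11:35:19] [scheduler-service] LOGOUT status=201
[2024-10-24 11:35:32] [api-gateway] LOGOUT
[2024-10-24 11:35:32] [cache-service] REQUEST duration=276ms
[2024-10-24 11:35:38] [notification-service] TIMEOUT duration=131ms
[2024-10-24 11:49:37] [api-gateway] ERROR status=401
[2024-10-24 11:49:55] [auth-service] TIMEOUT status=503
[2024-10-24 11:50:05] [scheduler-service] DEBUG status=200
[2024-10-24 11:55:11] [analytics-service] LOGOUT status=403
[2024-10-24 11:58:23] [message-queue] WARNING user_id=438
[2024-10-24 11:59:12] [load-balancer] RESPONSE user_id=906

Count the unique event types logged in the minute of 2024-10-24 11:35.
4

To count unique event types:

1. Filter events in the minute starting at 2024-10-24 11:35
2. Extract event types from matching entries
3. Count unique types: 4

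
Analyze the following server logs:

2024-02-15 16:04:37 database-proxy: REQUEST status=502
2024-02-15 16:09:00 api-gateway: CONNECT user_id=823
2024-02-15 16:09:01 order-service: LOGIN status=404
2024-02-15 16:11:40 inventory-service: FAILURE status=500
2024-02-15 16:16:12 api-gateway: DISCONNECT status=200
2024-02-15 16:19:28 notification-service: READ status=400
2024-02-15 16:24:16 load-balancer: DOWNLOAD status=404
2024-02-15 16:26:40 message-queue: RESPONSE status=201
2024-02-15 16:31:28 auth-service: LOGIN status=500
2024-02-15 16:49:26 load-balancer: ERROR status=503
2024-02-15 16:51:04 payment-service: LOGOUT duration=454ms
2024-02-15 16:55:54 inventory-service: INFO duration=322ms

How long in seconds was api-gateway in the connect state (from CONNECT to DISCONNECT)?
432

To calculate state duration:

1. Find CONNECT event for api-gateway: 2024-02-15 16:09:00
2. Find DISCONNECT event for api-gateway: 2024-02-15 16:16:12
3. Calculate duration: 2024-02-15 16:16:12 - 2024-02-15 16:09:00 = 432 seconds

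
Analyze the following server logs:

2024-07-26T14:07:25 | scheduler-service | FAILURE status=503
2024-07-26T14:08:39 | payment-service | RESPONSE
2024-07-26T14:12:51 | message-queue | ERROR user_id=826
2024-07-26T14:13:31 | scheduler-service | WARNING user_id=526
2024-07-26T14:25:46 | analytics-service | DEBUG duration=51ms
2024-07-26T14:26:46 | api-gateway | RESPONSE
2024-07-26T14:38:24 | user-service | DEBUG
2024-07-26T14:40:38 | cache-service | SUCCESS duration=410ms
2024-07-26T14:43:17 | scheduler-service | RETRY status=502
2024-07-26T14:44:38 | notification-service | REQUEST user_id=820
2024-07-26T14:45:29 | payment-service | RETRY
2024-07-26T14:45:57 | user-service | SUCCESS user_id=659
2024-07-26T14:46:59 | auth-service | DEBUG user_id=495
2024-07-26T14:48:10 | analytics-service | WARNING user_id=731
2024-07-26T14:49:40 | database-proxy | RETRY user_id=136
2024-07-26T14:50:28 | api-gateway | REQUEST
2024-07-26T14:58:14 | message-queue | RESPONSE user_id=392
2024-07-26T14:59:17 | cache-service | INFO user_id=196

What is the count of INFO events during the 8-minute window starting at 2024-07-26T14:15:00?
0

To count events in the time window:

1. Window boundaries: 2024-07-26T14:15:00 to 2024-07-26T14:23:00
2. Filter for INFO events within this window
3. Count matching events: 0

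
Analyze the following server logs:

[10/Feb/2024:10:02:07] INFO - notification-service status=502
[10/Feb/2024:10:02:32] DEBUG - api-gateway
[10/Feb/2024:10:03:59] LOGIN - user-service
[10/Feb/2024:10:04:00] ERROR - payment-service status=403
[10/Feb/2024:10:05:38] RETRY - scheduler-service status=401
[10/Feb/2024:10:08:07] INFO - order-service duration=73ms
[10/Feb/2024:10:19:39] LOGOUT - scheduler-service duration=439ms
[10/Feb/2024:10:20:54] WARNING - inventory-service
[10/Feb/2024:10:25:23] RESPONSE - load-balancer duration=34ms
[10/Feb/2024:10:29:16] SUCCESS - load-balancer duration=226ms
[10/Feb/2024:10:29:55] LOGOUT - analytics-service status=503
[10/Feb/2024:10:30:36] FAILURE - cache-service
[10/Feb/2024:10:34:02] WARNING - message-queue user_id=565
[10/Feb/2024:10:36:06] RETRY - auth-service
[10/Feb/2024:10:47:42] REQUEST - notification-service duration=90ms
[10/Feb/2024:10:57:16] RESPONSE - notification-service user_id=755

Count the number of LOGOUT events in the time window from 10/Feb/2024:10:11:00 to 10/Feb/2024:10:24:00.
1

To count events in the time window:

1. Window boundaries: 10/Feb/2024:10:11:00 to 10/Feb/2024:10:24:00
2. Filter for LOGOUT events within this window
3. Count matching events: 1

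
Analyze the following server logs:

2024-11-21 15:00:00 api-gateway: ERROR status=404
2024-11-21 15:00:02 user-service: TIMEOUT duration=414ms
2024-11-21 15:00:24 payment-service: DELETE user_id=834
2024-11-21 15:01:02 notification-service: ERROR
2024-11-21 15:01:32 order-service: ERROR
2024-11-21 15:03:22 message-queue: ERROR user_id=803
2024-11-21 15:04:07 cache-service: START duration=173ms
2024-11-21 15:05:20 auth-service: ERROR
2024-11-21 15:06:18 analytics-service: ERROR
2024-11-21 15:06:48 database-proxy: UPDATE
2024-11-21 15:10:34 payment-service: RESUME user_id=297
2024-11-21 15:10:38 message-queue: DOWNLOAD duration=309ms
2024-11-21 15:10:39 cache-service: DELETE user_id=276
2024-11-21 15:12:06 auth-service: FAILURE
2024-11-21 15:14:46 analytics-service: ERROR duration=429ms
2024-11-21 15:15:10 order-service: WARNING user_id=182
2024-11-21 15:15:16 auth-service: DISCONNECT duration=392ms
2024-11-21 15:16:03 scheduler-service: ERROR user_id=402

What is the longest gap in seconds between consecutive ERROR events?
508

To find the longest gap:

1. Extract all ERROR events in chronological order
2. Calculate time differences between consecutive events
3. Find the maximum difference
4. Longest gap: 508 seconds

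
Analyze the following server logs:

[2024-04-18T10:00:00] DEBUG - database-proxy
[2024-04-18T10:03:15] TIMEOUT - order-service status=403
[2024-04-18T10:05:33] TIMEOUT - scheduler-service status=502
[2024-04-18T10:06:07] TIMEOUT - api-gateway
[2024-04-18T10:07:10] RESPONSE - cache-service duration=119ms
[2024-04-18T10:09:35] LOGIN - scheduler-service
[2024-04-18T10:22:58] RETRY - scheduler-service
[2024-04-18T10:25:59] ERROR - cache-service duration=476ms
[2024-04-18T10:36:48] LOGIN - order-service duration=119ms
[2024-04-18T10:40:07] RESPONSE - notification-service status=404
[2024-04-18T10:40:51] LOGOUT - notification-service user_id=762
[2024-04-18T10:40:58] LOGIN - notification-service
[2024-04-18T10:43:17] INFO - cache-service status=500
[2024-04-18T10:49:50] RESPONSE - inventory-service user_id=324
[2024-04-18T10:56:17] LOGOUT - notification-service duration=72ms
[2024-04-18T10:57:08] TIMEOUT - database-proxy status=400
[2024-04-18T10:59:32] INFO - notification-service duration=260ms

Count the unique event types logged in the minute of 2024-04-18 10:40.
3

To count unique event types:

1. Filter events in the minute starting at 2024-04-18 10:40
2. Extract event types from matching entries
3. Count unique types: 3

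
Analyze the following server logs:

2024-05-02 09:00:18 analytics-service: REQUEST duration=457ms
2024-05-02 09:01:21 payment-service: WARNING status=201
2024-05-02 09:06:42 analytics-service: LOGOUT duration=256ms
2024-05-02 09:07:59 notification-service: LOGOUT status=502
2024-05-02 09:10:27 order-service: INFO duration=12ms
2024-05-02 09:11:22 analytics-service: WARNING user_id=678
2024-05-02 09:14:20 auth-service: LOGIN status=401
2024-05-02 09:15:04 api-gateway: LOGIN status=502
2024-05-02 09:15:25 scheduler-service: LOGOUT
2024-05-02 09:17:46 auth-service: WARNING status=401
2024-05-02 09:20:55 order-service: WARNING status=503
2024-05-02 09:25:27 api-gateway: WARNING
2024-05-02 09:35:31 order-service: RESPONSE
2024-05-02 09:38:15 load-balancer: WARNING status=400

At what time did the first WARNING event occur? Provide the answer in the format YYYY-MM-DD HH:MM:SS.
2024-05-02 09:01:21

To find the first event:

1. Filter for all WARNING events
2. Sort by timestamp
3. Select the first one
4. Timestamp: 2024-05-02 09:01:21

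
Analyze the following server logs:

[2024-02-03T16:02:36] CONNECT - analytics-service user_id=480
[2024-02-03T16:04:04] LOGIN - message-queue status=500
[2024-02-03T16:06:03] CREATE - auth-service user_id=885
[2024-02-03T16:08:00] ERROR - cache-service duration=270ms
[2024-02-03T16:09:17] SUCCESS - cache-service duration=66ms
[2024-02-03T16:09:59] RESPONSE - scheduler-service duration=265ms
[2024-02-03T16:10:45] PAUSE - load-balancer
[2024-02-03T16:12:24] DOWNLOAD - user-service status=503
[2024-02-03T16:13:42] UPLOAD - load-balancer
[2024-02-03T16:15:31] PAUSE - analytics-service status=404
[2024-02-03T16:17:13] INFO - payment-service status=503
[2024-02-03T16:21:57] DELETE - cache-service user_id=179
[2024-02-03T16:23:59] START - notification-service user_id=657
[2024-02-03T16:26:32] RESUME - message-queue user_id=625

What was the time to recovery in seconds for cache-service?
77

To calculate recovery time:

1. Find ERROR event for cache-service: 2024-02-03T16:08:00
2. Find next SUCCESS event for cache-service: 2024-02-03T16:09:17
3. Recovery time: 2024-02-03T16:09:17 - 2024-02-03T16:08:00 = 77 seconds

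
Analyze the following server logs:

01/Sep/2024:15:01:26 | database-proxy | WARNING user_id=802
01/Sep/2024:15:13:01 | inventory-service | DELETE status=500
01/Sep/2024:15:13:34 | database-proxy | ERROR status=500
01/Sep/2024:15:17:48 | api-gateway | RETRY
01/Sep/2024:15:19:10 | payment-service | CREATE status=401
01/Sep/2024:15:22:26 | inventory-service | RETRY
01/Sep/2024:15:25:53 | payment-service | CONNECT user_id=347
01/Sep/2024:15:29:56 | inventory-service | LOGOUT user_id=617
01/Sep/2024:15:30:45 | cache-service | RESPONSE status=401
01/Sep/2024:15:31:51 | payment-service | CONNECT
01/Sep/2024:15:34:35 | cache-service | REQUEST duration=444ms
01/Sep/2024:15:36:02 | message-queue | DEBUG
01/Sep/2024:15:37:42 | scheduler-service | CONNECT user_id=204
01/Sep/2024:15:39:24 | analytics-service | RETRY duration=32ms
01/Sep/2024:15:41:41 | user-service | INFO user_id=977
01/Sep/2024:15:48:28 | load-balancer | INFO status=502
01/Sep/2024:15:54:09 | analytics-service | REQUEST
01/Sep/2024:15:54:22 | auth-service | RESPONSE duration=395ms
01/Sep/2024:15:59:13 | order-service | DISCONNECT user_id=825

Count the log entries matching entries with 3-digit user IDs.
6

To find matching entries:

1. Pattern to match: entries with 3-digit user IDs
2. Scan each log entry for the pattern
3. Count matches: 6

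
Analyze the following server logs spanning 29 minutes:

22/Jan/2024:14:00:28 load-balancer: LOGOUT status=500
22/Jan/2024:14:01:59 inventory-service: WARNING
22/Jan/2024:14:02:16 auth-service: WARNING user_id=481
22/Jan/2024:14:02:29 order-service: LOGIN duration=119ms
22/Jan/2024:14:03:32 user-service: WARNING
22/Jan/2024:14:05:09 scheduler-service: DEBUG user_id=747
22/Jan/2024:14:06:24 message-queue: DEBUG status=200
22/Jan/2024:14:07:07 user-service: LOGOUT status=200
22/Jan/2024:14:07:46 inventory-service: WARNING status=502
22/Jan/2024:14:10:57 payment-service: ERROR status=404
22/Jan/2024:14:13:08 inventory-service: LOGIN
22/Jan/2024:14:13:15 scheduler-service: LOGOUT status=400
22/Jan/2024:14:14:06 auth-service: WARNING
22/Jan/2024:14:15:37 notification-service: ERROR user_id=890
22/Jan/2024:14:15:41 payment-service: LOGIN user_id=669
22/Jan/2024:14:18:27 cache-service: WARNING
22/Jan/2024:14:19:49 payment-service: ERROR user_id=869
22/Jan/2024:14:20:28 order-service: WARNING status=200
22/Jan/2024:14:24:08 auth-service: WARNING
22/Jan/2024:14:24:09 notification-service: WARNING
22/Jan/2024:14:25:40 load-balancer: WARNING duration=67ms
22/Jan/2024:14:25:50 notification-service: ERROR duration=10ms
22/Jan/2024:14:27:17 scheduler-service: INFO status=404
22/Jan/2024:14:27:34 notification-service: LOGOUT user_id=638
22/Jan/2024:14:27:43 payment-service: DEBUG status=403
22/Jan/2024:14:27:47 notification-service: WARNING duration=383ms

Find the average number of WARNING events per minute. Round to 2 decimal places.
0.38

To calculate the rate:

1. Count total WARNING events: 11
2. Total time period: 29 minutes
3. Rate = 11 / 29 = 0.38 events per minute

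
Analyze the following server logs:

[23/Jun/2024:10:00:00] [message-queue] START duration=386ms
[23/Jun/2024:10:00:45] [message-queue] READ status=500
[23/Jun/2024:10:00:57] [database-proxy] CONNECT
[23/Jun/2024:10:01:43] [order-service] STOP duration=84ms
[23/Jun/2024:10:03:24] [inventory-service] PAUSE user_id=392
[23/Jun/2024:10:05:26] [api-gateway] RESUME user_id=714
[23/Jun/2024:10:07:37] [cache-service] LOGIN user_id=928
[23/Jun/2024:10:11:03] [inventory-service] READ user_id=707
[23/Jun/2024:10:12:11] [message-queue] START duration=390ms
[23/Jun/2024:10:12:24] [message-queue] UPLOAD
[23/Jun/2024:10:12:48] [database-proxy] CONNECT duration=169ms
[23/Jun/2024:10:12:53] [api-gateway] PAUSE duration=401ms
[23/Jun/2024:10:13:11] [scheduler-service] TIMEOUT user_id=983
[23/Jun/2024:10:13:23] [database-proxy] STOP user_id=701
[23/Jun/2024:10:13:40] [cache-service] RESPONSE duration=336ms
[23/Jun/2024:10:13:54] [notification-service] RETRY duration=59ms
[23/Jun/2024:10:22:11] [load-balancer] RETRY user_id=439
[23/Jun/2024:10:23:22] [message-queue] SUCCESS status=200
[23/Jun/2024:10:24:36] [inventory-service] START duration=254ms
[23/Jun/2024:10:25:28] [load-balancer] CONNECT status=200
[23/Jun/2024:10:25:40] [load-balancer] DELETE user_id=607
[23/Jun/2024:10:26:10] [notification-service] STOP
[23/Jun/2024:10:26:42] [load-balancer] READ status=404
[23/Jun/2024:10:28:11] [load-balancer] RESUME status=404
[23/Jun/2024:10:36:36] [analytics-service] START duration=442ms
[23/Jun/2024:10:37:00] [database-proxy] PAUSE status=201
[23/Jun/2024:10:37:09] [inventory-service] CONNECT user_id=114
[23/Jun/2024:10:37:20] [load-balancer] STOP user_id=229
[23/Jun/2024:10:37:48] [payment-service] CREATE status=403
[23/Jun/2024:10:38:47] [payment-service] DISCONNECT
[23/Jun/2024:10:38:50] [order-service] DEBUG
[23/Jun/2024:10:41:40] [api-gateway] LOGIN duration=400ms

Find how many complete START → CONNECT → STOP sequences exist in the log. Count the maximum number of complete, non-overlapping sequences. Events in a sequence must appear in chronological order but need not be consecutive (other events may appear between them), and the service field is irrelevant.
4

To count sequences:

1. Look for pattern: START → CONNECT → STOP
2. Greedily scan the log in chronological order, matching each sequence element in turn (ignoring service)
3. Each time the full pattern completes, increment the count and restart matching from the next event
4. Complete non-overlapping sequences found: 4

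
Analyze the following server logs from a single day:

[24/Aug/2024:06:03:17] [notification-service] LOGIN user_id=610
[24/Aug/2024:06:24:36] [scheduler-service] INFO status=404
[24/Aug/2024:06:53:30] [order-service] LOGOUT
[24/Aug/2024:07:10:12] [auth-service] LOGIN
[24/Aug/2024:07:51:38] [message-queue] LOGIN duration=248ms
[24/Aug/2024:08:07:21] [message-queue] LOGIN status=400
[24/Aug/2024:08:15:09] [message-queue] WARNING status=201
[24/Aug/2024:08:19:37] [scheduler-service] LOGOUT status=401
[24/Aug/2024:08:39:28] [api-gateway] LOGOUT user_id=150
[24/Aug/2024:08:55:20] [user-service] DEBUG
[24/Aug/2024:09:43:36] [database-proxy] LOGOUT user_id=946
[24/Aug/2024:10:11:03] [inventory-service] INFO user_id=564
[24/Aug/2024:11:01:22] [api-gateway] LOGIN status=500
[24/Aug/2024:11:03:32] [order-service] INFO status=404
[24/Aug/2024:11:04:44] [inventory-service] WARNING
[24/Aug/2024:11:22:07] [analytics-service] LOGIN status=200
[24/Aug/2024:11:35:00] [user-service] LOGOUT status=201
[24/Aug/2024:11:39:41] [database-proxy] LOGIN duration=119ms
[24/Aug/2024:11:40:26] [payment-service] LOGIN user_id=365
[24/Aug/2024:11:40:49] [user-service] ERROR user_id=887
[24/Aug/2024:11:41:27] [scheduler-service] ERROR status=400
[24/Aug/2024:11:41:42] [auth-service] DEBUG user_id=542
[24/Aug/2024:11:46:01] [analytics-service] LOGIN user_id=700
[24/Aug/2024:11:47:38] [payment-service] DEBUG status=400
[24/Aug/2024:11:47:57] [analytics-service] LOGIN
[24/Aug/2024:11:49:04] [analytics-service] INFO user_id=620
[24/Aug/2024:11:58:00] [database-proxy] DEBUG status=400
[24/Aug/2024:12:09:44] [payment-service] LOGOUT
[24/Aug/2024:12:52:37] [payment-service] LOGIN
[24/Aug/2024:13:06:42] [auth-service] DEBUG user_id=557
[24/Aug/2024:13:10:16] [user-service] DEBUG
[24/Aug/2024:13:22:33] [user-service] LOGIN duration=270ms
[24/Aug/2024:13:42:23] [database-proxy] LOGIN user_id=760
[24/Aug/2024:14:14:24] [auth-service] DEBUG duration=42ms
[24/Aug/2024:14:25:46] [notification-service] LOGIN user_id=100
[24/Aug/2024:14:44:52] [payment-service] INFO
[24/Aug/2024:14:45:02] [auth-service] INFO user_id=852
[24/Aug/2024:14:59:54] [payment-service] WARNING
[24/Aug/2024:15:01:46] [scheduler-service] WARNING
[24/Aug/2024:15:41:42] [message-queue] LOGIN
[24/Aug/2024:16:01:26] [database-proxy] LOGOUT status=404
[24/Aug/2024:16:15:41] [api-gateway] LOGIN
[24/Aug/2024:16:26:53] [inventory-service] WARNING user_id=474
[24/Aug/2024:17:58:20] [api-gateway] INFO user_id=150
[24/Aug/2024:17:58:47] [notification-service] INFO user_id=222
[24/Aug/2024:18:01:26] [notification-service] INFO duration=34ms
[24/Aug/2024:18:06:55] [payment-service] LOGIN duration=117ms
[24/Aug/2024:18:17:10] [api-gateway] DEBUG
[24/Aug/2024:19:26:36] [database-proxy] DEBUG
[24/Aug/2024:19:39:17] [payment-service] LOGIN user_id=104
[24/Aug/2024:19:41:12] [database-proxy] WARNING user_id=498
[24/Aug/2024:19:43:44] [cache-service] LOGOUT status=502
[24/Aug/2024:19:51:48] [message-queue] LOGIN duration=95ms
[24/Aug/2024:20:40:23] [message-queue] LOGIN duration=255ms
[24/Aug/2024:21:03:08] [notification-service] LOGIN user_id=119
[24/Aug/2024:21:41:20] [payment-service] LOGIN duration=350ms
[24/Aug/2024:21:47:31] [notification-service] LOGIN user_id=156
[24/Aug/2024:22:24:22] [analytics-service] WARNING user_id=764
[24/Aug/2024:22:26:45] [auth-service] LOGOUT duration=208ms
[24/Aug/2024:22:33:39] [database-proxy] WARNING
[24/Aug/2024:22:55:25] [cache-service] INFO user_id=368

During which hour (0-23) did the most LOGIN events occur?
11

To find the peak hour:

1. Group all LOGIN events by hour
2. Count events in each hour
3. Find hour with maximum count
4. Peak hour: 11 (with 6 events)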